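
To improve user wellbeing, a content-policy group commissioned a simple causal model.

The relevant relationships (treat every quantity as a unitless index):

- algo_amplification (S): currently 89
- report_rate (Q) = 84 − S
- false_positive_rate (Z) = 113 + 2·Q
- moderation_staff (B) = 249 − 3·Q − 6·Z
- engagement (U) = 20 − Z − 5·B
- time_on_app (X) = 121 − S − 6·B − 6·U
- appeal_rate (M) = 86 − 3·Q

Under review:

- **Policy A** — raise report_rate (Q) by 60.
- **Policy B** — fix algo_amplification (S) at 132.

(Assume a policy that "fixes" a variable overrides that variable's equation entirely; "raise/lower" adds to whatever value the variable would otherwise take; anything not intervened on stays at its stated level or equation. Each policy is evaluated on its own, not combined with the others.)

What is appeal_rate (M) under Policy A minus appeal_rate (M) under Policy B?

Policy A (Q + 60):
  S = 89
  Q = 84 − 89 (+60 from intervention) = 55
  M = 86 − 3·55 = -79
Policy B (S := 132):
  S = 132
  Q = 84 − 132 = -48
  M = 86 − 3·(-48) = 230
M: -79 − 230 = -309

-309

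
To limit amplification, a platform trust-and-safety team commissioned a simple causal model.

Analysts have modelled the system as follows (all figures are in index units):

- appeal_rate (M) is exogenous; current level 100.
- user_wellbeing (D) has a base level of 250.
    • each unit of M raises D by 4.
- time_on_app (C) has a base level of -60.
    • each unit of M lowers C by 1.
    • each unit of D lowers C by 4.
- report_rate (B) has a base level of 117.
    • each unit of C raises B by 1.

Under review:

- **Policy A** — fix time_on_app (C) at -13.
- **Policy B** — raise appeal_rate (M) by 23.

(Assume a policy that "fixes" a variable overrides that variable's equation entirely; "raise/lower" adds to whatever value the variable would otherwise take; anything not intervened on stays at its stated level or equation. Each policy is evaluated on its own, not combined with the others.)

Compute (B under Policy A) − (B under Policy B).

Policy A (C := -13):
  M = 100
  D = 250 + 4·100 = 650
  C = -13
  B = 117 + (-13) = 104
Policy B (M + 23):
  M = 100 + 23 = 123
  D = 250 + 4·123 = 742
  C = -60 − 123 − 4·742 = -3151
  B = 117 + (-3151) = -3034
B: 104 − (-3034) = 3138

3138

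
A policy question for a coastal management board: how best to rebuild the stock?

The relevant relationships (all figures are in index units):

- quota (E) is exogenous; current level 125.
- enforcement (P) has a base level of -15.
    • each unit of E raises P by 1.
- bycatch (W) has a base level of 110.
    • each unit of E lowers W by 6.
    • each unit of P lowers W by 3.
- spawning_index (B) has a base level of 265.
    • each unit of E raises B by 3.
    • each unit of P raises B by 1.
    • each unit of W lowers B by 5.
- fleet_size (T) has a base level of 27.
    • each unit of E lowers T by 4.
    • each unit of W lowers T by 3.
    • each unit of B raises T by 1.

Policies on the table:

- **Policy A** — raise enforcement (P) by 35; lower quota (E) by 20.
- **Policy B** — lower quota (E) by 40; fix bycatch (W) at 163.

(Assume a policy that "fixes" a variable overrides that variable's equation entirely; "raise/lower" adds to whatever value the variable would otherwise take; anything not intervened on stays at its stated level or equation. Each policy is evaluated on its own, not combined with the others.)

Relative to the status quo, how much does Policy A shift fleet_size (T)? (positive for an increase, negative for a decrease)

-565

Baseline:
  E = 125
  P = -15 + 125 = 110
  W = 110 − 6·125 − 3·110 = -970
  B = 265 + 3·125 + 110 − 5·(-970) = 5600
  T = 27 − 4·125 − 3·(-970) + 5600 = 8037
Policy A (P + 35, E − 20):
  E = 125 − 20 = 105
  P = -15 + 105 (+35 from intervention) = 125
  W = 110 − 6·105 − 3·125 = -895
  B = 265 + 3·105 + 125 − 5·(-895) = 5180
  T = 27 − 4·105 − 3·(-895) + 5180 = 7472
Change in T: 7472 − 8037 = -565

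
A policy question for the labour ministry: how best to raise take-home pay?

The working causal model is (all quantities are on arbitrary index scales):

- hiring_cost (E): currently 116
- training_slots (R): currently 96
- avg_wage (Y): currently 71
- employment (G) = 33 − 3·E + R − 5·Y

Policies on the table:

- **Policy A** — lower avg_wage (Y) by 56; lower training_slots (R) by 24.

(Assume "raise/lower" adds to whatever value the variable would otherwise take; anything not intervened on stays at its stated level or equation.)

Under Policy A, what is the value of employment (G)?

-318

Policy A (Y − 56, R − 24):
  E = 116
  R = 96 − 24 = 72
  Y = 71 − 56 = 15
  G = 33 − 3·116 + 72 − 5·15 = -318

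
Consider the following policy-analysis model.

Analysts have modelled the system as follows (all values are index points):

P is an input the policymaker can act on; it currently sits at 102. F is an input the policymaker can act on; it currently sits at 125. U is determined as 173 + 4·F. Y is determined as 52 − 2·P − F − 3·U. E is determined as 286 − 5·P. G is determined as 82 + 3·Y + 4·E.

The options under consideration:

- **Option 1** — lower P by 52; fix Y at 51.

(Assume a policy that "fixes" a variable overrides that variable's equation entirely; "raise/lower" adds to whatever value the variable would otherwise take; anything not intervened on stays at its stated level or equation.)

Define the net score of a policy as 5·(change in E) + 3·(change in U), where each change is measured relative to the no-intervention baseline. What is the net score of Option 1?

1300

Baseline:
  P = 102
  F = 125
  U = 173 + 4·125 = 673
  E = 286 − 5·102 = -224
Option 1 (P − 52, Y := 51):
  P = 102 − 52 = 50
  F = 125
  U = 173 + 4·125 = 673
  E = 286 − 5·50 = 36
ΔE = 36 − (-224) = 260; ΔU = 673 − 673 = 0
Score = 5·260 + 3·0 = 1300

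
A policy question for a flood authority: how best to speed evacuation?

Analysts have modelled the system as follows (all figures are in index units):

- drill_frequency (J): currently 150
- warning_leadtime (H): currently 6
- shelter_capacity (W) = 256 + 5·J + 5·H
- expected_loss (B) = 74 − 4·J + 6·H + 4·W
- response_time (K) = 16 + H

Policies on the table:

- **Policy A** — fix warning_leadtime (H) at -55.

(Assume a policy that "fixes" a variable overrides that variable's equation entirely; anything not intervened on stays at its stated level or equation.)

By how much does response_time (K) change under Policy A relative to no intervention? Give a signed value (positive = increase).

Baseline:
  H = 6
  K = 16 + 6 = 22
Policy A (H := -55):
  H = -55
  K = 16 + (-55) = -39
Change in K: -39 − 22 = -61

-61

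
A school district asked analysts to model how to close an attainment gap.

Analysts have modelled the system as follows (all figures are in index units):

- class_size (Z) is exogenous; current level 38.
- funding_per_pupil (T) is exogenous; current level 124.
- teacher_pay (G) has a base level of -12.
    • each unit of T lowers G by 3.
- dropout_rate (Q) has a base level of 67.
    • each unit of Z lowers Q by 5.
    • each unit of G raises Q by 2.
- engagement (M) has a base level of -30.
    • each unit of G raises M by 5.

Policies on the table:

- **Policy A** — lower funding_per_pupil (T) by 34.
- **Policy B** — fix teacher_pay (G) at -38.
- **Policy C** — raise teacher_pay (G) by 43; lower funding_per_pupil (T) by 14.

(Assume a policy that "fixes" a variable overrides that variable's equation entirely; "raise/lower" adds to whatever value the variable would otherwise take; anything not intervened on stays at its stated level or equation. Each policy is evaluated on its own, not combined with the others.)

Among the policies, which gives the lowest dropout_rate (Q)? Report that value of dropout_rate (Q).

-721

Policy A (T − 34):
  Z = 38
  T = 124 − 34 = 90
  G = -12 − 3·90 = -282
  Q = 67 − 5·38 + 2·(-282) = -687
Policy B (G := -38):
  Z = 38
  T = 124
  G = -38
  Q = 67 − 5·38 + 2·(-38) = -199
Policy C (G + 43, T − 14):
  Z = 38
  T = 124 − 14 = 110
  G = -12 − 3·110 (+43 from intervention) = -299
  Q = 67 − 5·38 + 2·(-299) = -721
Comparing — Policy A: Q=-687, Policy B: Q=-199, Policy C: Q=-721. Lowest is -721 (Policy C).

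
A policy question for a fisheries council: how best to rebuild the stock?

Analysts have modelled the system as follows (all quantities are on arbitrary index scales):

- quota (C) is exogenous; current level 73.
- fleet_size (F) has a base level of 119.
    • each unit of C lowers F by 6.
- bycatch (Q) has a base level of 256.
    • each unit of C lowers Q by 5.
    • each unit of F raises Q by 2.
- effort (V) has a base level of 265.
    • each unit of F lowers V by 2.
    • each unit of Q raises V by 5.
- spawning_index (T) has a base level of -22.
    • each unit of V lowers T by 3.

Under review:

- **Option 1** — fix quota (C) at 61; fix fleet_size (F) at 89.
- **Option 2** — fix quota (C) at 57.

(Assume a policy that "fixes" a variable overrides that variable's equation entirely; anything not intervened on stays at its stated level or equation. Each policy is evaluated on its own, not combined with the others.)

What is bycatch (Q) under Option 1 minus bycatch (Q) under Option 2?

Option 1 (C := 61, F := 89):
  C = 61
  F = 89
  Q = 256 − 5·61 + 2·89 = 129
Option 2 (C := 57):
  C = 57
  F = 119 − 6·57 = -223
  Q = 256 − 5·57 + 2·(-223) = -475
Q: 129 − (-475) = 604

604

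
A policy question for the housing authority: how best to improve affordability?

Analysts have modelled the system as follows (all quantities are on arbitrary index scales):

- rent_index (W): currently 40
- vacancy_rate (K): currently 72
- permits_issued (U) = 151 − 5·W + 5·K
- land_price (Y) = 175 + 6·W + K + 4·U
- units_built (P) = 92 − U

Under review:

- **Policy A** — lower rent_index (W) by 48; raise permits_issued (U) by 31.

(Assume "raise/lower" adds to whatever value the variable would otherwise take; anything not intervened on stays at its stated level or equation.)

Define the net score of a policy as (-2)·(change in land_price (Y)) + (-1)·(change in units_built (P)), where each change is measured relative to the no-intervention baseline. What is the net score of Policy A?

-1321

Baseline:
  W = 40
  K = 72
  U = 151 − 5·40 + 5·72 = 311
  Y = 175 + 6·40 + 72 + 4·311 = 1731
  P = 92 − 311 = -219
Policy A (W − 48, U + 31):
  W = 40 − 48 = -8
  K = 72
  U = 151 − 5·(-8) + 5·72 (+31 from intervention) = 582
  Y = 175 + 6·(-8) + 72 + 4·582 = 2527
  P = 92 − 582 = -490
ΔY = 2527 − 1731 = 796; ΔP = -490 − (-219) = -271
Score = (-2)·796 + (-1)·(-271) = -1321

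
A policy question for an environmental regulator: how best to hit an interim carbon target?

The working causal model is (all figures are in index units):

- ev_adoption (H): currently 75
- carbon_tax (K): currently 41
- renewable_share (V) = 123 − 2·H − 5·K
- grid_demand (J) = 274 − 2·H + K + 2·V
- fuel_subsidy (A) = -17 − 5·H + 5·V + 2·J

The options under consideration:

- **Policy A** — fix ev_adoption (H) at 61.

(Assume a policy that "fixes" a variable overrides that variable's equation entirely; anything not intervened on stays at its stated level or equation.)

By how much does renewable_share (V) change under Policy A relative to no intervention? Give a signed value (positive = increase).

Baseline:
  H = 75
  K = 41
  V = 123 − 2·75 − 5·41 = -232
Policy A (H := 61):
  H = 61
  K = 41
  V = 123 − 2·61 − 5·41 = -204
Change in V: -204 − (-232) = 28

28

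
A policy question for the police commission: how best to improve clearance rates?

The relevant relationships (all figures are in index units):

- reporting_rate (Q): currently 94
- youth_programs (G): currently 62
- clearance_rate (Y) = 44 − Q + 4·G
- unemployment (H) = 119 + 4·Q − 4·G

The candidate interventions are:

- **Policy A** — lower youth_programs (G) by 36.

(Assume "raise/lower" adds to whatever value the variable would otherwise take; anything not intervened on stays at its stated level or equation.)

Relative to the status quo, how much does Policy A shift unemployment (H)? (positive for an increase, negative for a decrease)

Baseline:
  Q = 94
  G = 62
  H = 119 + 4·94 − 4·62 = 247
Policy A (G − 36):
  Q = 94
  G = 62 − 36 = 26
  H = 119 + 4·94 − 4·26 = 391
Change in H: 391 − 247 = 144

144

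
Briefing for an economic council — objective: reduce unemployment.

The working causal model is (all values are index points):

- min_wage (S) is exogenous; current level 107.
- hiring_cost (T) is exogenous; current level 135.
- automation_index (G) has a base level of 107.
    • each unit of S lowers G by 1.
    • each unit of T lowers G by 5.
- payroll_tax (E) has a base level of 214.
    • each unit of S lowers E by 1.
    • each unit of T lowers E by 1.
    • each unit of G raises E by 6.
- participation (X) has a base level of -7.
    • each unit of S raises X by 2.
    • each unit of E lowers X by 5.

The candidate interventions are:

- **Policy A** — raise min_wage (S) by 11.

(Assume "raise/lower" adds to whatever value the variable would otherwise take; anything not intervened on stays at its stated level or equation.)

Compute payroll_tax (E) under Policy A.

-4155

Policy A (S + 11):
  S = 107 + 11 = 118
  T = 135
  G = 107 − 118 − 5·135 = -686
  E = 214 − 118 − 135 + 6·(-686) = -4155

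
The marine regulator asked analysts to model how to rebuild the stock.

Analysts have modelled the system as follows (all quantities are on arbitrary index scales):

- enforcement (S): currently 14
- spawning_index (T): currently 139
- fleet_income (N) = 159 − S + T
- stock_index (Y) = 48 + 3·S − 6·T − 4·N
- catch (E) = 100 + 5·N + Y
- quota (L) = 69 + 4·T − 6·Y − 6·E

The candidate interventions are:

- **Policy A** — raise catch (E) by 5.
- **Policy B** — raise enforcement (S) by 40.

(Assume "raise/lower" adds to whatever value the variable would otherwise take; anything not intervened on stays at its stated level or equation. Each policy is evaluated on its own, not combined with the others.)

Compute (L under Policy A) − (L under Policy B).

2130

Policy A (E + 5):
  S = 14
  T = 139
  N = 159 − 14 + 139 = 284
  Y = 48 + 3·14 − 6·139 − 4·284 = -1880
  E = 100 + 5·284 + (-1880) (+5 from intervention) = -355
  L = 69 + 4·139 − 6·(-1880) − 6·(-355) = 14035
Policy B (S + 40):
  S = 14 + 40 = 54
  T = 139
  N = 159 − 54 + 139 = 244
  Y = 48 + 3·54 − 6·139 − 4·244 = -1600
  E = 100 + 5·244 + (-1600) = -280
  L = 69 + 4·139 − 6·(-1600) − 6·(-280) = 11905
L: 14035 − 11905 = 2130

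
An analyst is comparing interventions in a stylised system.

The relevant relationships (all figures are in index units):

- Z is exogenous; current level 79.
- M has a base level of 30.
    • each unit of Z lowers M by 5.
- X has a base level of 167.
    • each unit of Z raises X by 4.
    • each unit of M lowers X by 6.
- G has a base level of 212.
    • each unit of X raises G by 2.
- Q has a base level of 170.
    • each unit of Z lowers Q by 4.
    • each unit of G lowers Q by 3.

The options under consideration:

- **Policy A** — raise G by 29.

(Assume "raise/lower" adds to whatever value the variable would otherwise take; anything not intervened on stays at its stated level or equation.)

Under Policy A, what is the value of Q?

Policy A (G + 29):
  Z = 79
  M = 30 − 5·79 = -365
  X = 167 + 4·79 − 6·(-365) = 2673
  G = 212 + 2·2673 (+29 from intervention) = 5587
  Q = 170 − 4·79 − 3·5587 = -16907

-16907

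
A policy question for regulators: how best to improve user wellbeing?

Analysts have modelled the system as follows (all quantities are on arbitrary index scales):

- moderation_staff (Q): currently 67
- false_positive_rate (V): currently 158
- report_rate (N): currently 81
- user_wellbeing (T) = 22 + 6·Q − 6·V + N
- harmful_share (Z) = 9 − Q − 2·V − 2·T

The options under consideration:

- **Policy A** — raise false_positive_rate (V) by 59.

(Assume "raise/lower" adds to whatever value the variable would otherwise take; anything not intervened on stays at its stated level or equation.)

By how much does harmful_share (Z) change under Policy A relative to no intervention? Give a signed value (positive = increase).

Baseline:
  Q = 67
  V = 158
  N = 81
  T = 22 + 6·67 − 6·158 + 81 = -443
  Z = 9 − 67 − 2·158 − 2·(-443) = 512
Policy A (V + 59):
  Q = 67
  V = 158 + 59 = 217
  N = 81
  T = 22 + 6·67 − 6·217 + 81 = -797
  Z = 9 − 67 − 2·217 − 2·(-797) = 1102
Change in Z: 1102 − 512 = 590

590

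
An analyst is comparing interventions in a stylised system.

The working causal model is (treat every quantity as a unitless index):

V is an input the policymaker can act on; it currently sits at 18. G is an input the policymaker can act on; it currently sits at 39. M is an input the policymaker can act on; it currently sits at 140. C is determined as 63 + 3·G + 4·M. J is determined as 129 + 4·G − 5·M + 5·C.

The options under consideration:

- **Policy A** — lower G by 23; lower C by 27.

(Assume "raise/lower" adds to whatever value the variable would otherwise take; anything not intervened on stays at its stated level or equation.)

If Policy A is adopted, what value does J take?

2713

Policy A (G − 23, C − 27):
  G = 39 − 23 = 16
  M = 140
  C = 63 + 3·16 + 4·140 (−27 from intervention) = 644
  J = 129 + 4·16 − 5·140 + 5·644 = 2713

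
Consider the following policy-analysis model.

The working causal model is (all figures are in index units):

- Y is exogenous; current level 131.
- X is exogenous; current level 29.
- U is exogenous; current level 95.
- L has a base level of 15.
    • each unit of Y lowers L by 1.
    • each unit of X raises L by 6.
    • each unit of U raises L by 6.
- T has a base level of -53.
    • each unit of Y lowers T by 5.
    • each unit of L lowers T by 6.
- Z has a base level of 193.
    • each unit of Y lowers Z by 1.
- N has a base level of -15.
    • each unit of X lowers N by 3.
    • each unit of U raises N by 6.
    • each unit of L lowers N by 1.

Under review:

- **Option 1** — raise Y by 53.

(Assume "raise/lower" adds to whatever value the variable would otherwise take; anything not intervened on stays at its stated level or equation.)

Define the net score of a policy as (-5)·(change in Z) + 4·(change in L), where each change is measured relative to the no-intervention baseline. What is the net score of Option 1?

53

Baseline:
  Y = 131
  X = 29
  U = 95
  L = 15 − 131 + 6·29 + 6·95 = 628
  Z = 193 − 131 = 62
Option 1 (Y + 53):
  Y = 131 + 53 = 184
  X = 29
  U = 95
  L = 15 − 184 + 6·29 + 6·95 = 575
  Z = 193 − 184 = 9
ΔZ = 9 − 62 = -53; ΔL = 575 − 628 = -53
Score = (-5)·(-53) + 4·(-53) = 53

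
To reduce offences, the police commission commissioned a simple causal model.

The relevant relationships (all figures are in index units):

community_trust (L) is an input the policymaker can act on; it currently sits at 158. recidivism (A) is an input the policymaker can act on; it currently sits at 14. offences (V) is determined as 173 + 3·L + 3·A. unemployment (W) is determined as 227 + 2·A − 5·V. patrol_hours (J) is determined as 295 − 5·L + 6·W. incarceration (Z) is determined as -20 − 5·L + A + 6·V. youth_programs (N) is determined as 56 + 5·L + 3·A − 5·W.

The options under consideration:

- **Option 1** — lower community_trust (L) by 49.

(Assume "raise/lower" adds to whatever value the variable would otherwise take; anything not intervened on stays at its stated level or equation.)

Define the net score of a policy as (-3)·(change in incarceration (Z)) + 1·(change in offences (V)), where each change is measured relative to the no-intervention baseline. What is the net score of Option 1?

Baseline:
  L = 158
  A = 14
  V = 173 + 3·158 + 3·14 = 689
  Z = -20 − 5·158 + 14 + 6·689 = 3338
Option 1 (L − 49):
  L = 158 − 49 = 109
  A = 14
  V = 173 + 3·109 + 3·14 = 542
  Z = -20 − 5·109 + 14 + 6·542 = 2701
ΔZ = 2701 − 3338 = -637; ΔV = 542 − 689 = -147
Score = (-3)·(-637) + 1·(-147) = 1764

1764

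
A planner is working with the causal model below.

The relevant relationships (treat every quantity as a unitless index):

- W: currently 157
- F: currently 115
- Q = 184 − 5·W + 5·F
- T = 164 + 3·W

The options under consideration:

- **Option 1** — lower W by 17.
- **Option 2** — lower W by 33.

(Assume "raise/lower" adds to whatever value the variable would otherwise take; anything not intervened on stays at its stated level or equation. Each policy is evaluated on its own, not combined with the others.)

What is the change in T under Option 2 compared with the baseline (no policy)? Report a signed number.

Baseline:
  W = 157
  T = 164 + 3·157 = 635
Option 2 (W − 33):
  W = 157 − 33 = 124
  T = 164 + 3·124 = 536
Change in T: 536 − 635 = -99

-99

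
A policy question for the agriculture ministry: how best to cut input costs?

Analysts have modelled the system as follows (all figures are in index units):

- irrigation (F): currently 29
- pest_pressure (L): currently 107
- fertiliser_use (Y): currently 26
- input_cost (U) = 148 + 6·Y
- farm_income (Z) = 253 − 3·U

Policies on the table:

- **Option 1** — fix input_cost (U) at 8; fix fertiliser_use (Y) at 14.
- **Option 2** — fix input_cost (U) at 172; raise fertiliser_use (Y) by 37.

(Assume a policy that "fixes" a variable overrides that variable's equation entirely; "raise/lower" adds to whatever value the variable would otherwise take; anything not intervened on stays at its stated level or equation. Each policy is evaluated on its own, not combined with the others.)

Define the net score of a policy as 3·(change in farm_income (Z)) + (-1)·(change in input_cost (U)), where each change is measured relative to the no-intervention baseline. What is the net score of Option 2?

1320

Baseline:
  Y = 26
  U = 148 + 6·26 = 304
  Z = 253 − 3·304 = -659
Option 2 (U := 172, Y + 37):
  Y = 26 + 37 = 63
  U = 172
  Z = 253 − 3·172 = -263
ΔZ = -263 − (-659) = 396; ΔU = 172 − 304 = -132
Score = 3·396 + (-1)·(-132) = 1320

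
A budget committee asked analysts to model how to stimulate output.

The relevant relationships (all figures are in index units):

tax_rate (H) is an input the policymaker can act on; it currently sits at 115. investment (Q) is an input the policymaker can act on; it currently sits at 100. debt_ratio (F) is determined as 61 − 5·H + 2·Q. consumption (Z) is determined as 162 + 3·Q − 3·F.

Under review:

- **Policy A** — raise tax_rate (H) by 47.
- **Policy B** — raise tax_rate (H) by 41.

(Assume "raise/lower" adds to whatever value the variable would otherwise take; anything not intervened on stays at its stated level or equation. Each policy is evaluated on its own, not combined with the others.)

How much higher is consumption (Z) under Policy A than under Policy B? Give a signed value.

Policy A (H + 47):
  H = 115 + 47 = 162
  Q = 100
  F = 61 − 5·162 + 2·100 = -549
  Z = 162 + 3·100 − 3·(-549) = 2109
Policy B (H + 41):
  H = 115 + 41 = 156
  Q = 100
  F = 61 − 5·156 + 2·100 = -519
  Z = 162 + 3·100 − 3·(-519) = 2019
Z: 2109 − 2019 = 90

90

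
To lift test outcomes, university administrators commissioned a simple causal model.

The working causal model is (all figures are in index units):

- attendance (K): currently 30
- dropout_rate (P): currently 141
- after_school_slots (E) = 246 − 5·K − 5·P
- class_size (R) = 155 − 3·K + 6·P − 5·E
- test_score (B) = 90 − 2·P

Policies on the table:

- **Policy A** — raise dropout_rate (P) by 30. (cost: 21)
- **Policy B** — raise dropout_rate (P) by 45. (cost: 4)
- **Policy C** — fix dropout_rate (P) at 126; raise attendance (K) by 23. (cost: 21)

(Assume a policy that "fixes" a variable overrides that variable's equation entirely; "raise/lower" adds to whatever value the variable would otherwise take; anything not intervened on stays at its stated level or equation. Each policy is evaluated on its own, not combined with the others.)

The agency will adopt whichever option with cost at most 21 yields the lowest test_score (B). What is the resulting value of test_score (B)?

-282

Policy A (P + 30):
  P = 141 + 30 = 171
  B = 90 − 2·171 = -252
Policy B (P + 45):
  P = 141 + 45 = 186
  B = 90 − 2·186 = -282
Policy C (P := 126, K + 23):
  P = 126
  B = 90 − 2·126 = -162
Comparing — Policy A: B=-252, Policy B: B=-282, Policy C: B=-162. Lowest is -282 (Policy B).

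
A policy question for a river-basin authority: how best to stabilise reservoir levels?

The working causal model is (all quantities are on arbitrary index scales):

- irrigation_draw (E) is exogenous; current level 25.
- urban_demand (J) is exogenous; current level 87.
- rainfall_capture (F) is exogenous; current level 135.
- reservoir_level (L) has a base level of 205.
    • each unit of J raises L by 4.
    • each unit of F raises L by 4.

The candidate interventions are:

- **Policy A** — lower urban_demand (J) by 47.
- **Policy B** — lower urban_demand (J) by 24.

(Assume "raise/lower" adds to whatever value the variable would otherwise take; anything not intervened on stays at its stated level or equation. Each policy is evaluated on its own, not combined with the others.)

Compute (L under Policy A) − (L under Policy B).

Policy A (J − 47):
  J = 87 − 47 = 40
  F = 135
  L = 205 + 4·40 + 4·135 = 905
Policy B (J − 24):
  J = 87 − 24 = 63
  F = 135
  L = 205 + 4·63 + 4·135 = 997
L: 905 − 997 = -92

-92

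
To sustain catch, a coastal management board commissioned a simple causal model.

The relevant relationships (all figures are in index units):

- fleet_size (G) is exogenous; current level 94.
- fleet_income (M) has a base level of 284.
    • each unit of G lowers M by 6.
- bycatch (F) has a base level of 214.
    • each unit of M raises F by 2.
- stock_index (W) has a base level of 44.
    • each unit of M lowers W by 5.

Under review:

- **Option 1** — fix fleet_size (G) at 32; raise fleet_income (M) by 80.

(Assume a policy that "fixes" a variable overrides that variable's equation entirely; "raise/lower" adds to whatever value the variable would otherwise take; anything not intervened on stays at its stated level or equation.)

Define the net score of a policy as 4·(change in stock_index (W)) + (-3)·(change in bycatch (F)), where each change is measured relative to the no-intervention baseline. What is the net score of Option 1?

Baseline:
  G = 94
  M = 284 − 6·94 = -280
  F = 214 + 2·(-280) = -346
  W = 44 − 5·(-280) = 1444
Option 1 (G := 32, M + 80):
  G = 32
  M = 284 − 6·32 (+80 from intervention) = 172
  F = 214 + 2·172 = 558
  W = 44 − 5·172 = -816
ΔW = -816 − 1444 = -2260; ΔF = 558 − (-346) = 904
Score = 4·(-2260) + (-3)·904 = -11752

-11752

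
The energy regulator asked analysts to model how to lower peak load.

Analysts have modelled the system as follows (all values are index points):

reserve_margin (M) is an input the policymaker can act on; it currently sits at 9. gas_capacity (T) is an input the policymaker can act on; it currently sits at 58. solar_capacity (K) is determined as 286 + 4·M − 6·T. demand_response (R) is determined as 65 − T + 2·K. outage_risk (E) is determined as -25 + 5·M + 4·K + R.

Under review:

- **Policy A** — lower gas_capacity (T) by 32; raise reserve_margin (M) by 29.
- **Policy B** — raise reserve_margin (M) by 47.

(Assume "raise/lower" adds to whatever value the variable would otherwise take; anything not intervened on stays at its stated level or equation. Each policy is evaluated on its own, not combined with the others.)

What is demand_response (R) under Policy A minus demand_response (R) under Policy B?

272

Policy A (T − 32, M + 29):
  M = 9 + 29 = 38
  T = 58 − 32 = 26
  K = 286 + 4·38 − 6·26 = 282
  R = 65 − 26 + 2·282 = 603
Policy B (M + 47):
  M = 9 + 47 = 56
  T = 58
  K = 286 + 4·56 − 6·58 = 162
  R = 65 − 58 + 2·162 = 331
R: 603 − 331 = 272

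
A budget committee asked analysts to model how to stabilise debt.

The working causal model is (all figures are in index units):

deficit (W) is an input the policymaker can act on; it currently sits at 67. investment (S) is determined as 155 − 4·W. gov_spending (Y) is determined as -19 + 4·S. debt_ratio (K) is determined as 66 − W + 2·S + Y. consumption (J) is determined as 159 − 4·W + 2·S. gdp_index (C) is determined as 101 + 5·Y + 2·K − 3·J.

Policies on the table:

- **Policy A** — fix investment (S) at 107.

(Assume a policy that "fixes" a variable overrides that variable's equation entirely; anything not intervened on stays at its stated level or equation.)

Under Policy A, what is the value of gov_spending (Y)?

Policy A (S := 107):
  W = 67
  S = 107
  Y = -19 + 4·107 = 409

409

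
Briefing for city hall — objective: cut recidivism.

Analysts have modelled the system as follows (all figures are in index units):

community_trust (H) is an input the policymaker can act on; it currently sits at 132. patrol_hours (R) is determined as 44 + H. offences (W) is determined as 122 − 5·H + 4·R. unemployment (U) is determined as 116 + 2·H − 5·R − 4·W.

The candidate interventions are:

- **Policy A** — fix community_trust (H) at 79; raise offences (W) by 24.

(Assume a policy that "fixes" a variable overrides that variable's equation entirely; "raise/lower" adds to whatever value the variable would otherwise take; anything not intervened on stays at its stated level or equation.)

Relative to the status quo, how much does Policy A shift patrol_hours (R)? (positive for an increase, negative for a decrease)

Baseline:
  H = 132
  R = 44 + 132 = 176
Policy A (H := 79, W + 24):
  H = 79
  R = 44 + 79 = 123
Change in R: 123 − 176 = -53

-53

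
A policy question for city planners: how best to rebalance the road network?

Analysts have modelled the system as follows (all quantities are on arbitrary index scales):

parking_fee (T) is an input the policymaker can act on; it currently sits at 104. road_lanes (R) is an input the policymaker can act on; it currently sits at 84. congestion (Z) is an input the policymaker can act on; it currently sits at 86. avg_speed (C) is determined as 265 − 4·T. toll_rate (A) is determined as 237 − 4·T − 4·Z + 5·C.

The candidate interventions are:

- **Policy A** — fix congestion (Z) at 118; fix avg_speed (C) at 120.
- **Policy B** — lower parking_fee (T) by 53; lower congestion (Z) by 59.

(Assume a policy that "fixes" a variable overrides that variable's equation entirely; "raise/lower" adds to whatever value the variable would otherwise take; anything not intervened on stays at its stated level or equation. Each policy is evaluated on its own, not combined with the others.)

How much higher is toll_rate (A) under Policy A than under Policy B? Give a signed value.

-281

Policy A (Z := 118, C := 120):
  T = 104
  Z = 118
  C = 120
  A = 237 − 4·104 − 4·118 + 5·120 = -51
Policy B (T − 53, Z − 59):
  T = 104 − 53 = 51
  Z = 86 − 59 = 27
  C = 265 − 4·51 = 61
  A = 237 − 4·51 − 4·27 + 5·61 = 230
A: -51 − 230 = -281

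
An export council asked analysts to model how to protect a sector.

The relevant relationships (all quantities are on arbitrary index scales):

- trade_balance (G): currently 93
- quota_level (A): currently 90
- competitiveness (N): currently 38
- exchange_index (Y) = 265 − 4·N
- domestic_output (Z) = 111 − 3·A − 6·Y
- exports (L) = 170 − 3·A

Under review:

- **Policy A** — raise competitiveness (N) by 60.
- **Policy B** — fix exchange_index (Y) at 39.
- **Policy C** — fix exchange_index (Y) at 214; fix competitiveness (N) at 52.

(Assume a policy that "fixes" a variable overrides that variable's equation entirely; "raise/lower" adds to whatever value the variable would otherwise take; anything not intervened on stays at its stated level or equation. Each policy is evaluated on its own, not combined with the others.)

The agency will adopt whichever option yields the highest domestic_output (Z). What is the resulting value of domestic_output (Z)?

603

Policy A (N + 60):
  A = 90
  N = 38 + 60 = 98
  Y = 265 − 4·98 = -127
  Z = 111 − 3·90 − 6·(-127) = 603
Policy B (Y := 39):
  A = 90
  N = 38
  Y = 39
  Z = 111 − 3·90 − 6·39 = -393
Policy C (Y := 214, N := 52):
  A = 90
  N = 52
  Y = 214
  Z = 111 − 3·90 − 6·214 = -1443
Comparing — Policy A: Z=603, Policy B: Z=-393, Policy C: Z=-1443. Highest is 603 (Policy A).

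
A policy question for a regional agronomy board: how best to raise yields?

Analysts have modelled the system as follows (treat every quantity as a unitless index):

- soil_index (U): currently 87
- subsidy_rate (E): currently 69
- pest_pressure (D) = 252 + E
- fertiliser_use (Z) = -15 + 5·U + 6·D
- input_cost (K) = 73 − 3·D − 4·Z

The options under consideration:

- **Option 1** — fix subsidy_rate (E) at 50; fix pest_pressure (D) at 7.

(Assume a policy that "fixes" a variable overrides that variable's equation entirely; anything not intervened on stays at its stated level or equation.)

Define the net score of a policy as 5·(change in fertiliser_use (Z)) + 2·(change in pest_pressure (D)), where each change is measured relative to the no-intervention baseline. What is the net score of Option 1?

-10048

Baseline:
  U = 87
  E = 69
  D = 252 + 69 = 321
  Z = -15 + 5·87 + 6·321 = 2346
Option 1 (E := 50, D := 7):
  U = 87
  E = 50
  D = 7
  Z = -15 + 5·87 + 6·7 = 462
ΔZ = 462 − 2346 = -1884; ΔD = 7 − 321 = -314
Score = 5·(-1884) + 2·(-314) = -10048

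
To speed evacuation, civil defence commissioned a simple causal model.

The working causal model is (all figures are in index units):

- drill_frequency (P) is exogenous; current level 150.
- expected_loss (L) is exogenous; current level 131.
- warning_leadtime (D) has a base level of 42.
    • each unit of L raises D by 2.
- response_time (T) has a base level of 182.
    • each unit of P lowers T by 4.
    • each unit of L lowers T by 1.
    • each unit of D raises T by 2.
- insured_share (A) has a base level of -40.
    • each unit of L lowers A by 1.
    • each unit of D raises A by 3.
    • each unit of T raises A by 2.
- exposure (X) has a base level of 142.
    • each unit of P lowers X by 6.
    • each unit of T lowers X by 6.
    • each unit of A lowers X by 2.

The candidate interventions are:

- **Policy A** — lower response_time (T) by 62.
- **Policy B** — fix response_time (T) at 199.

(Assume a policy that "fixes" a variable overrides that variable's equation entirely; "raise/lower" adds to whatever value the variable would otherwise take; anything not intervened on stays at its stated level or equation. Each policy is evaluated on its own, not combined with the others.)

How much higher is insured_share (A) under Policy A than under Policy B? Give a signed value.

Policy A (T − 62):
  P = 150
  L = 131
  D = 42 + 2·131 = 304
  T = 182 − 4·150 − 131 + 2·304 (−62 from intervention) = -3
  A = -40 − 131 + 3·304 + 2·(-3) = 735
Policy B (T := 199):
  P = 150
  L = 131
  D = 42 + 2·131 = 304
  T = 199
  A = -40 − 131 + 3·304 + 2·199 = 1139
A: 735 − 1139 = -404

-404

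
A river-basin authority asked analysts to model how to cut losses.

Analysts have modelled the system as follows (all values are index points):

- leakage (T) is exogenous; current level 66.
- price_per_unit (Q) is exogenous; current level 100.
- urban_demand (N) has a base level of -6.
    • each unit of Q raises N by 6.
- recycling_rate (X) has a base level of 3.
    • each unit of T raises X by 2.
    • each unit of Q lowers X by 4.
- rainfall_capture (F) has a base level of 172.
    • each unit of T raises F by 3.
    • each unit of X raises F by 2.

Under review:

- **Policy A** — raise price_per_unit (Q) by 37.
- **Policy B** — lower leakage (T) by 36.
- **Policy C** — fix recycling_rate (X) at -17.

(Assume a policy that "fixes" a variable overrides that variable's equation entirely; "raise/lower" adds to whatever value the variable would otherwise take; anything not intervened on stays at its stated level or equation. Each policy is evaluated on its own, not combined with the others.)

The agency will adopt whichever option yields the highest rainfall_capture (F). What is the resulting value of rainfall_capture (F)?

336

Policy A (Q + 37):
  T = 66
  Q = 100 + 37 = 137
  X = 3 + 2·66 − 4·137 = -413
  F = 172 + 3·66 + 2·(-413) = -456
Policy B (T − 36):
  T = 66 − 36 = 30
  Q = 100
  X = 3 + 2·30 − 4·100 = -337
  F = 172 + 3·30 + 2·(-337) = -412
Policy C (X := -17):
  T = 66
  Q = 100
  X = -17
  F = 172 + 3·66 + 2·(-17) = 336
Comparing — Policy A: F=-456, Policy B: F=-412, Policy C: F=336. Highest is 336 (Policy C).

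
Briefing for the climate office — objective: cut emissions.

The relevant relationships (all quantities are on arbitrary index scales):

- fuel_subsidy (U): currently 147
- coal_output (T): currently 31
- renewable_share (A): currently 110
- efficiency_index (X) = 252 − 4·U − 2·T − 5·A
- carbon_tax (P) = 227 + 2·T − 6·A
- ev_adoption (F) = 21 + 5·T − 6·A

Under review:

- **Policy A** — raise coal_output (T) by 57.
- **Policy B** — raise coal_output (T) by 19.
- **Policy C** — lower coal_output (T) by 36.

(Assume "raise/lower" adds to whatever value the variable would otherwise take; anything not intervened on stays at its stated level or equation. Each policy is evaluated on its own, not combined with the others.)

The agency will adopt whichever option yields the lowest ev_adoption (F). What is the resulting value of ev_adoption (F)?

-664

Policy A (T + 57):
  T = 31 + 57 = 88
  A = 110
  F = 21 + 5·88 − 6·110 = -199
Policy B (T + 19):
  T = 31 + 19 = 50
  A = 110
  F = 21 + 5·50 − 6·110 = -389
Policy C (T − 36):
  T = 31 − 36 = -5
  A = 110
  F = 21 + 5·(-5) − 6·110 = -664
Comparing — Policy A: F=-199, Policy B: F=-389, Policy C: F=-664. Lowest is -664 (Policy C).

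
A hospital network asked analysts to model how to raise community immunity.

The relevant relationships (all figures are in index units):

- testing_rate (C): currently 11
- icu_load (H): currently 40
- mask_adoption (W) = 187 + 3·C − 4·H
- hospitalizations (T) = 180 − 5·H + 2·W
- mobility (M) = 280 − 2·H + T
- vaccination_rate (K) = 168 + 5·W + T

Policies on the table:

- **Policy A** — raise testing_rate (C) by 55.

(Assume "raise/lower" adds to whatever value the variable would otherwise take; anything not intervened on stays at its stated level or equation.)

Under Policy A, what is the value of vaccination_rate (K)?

1723

Policy A (C + 55):
  C = 11 + 55 = 66
  H = 40
  W = 187 + 3·66 − 4·40 = 225
  T = 180 − 5·40 + 2·225 = 430
  K = 168 + 5·225 + 430 = 1723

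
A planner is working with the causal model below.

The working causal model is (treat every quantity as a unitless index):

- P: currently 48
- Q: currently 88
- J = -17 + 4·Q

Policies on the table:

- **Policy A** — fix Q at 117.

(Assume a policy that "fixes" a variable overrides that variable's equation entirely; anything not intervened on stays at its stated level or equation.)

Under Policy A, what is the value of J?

451

Policy A (Q := 117):
  Q = 117
  J = -17 + 4·117 = 451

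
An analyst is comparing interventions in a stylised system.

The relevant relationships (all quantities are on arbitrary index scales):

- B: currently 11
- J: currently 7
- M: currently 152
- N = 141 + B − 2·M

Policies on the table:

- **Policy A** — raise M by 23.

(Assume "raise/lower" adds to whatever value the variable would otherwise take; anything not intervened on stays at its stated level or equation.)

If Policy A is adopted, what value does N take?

Policy A (M + 23):
  B = 11
  M = 152 + 23 = 175
  N = 141 + 11 − 2·175 = -198

-198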